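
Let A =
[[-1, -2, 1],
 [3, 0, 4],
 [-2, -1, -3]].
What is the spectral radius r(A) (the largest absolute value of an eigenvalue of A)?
r(A) ≈ 3.5584

The eigenvalues of A are the roots of its characteristic polynomial. With M = A (coefficients from the trace, the sum of principal 2x2 minors, and det A):
  p(λ) = det(λ I - M) = λ^3 + 4λ^2 + 15λ + 9.
No integer candidate from the rational root theorem (±divisors of 9) is a root, so the roots are irrational. The cubic discriminant is Δ = -4671 < 0, so there is one real root and a complex-conjugate pair. p(-1) = -3 and p(0) = 9 have opposite signs, so a root lies in (-1, 0); Newton's method refines it to λ ≈ -0.7108. Dividing out (λ - (-0.7108)) leaves approximately λ^2 + 3.2892λ + 12.6621. For λ^2 + 3.2892λ + 12.6621 the discriminant is -39.8294. It is negative, so the remaining roots are the complex-conjugate pair λ ≈ -1.6446 ± 3.1555i. Their product equals the constant term, so |λ|^2 ≈ 12.6621 and |λ| ≈ 3.5584.
Thus the eigenvalues (to 4 decimals) are -0.7108 (modulus 0.7108); -1.6446 ± 3.1555i (modulus 3.5584). The spectral radius is the largest modulus: r(A) ≈ 3.5584. (Cross-check: r(A) ≤ ||A||_2 ≈ 6.1905; equality holds whenever A is normal, though it can also hold for some non-normal A.)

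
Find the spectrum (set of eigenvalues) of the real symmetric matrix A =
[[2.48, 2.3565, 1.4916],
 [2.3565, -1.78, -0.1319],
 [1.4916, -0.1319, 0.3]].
sigma(A) ≈ {-3, 0, 4}

A is real symmetric, so its spectrum consists of real eigenvalues. Expanding the characteristic polynomial of the displayed matrix gives
  det(λ I - A) = p(λ) = λ^3 + (-1)λ^2 + (-12)λ + (0).
Solving p(λ) = 0 yields eigenvalues ≈ -3, 0, 4. (A is shown rounded to 4 decimals, so these recover the underlying integer eigenvalues to within that precision.)
Verification: the trace of A = 1 equals the sum of eigenvalues 1, and det(A) ≈ -0.0004 matches the eigenvalue product 0.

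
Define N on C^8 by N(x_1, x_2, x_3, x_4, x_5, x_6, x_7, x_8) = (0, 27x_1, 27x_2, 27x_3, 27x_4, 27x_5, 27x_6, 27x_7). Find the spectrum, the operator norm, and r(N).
sigma(N) = {0}; ||N|| = 27; r(N) = 0. (N is nilpotent with N^8 = 0.)

On C^8, N is a strictly lower-triangular matrix with 27 on the subdiagonal and zeros elsewhere, so its characteristic polynomial is lambda^8 and every eigenvalue is 0: sigma(N) = {0}. For the operator norm, N e_i = 27e_{i+1} for i = 1, ..., 7 and N e_8 = 0, so the singular values of N are 27 (with multiplicity 7) and 0; hence ||N|| = 27. The spectral radius r(N) = max|lambda| = 0. Note ||N|| > r(N) — characteristic of non-normal nilpotent operators. Indeed N^8 = 0.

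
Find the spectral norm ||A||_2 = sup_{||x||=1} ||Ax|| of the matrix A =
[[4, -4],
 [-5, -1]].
||A||_2 = sqrt((58 + sqrt(1060))/2) ≈ 6.729 (= sqrt(largest eigenvalue of A^T A))

||A||_2 = sigma_max(A) = sqrt(lambda_max(A^T A)). Form the symmetric matrix M = A^T A =
[[41, -11],
 [-11, 17]].
Its characteristic polynomial (trace, determinant of M give the coefficients) is
  p(λ) = det(λ I - M) = λ^2 - 58λ + 576.
For λ^2 - 58λ + 576 the discriminant is 1060. It is nonnegative but not a perfect square, so the roots are real and irrational: λ = (58 ± sqrt(1060))/2 ≈ 45.2788, 12.7212.
So the eigenvalues of A^T A are ≈ 12.7212, 45.2788 (all ≥ 0, as they must be for A^T A). The largest is λ_max = (58 + sqrt(1060))/2 ≈ 45.2788, hence ||A||_2 = sqrt(λ_max) = sqrt((58 + sqrt(1060))/2) ≈ 6.729.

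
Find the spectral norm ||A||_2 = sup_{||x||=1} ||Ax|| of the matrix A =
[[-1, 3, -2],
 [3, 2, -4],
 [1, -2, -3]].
||A||_2 = sqrt((42 + sqrt(1224))/2) ≈ 6.2043 (= sqrt(largest eigenvalue of A^T A))

||A||_2 = sigma_max(A) = sqrt(lambda_max(A^T A)). Form the symmetric matrix M = A^T A =
[[11, 1, -13],
 [1, 17, -8],
 [-13, -8, 29]].
Its characteristic polynomial (trace, sum of principal 2x2 minors, determinant of M give the coefficients) is
  p(λ) = det(λ I - M) = λ^3 - 57λ^2 + 765λ - 2025.
By the rational root theorem any rational root is an integer divisor of 2025. Testing λ = 15: p(15) = 3375 - 12825 + 11475 - 2025 = 0, so λ = 15 is a root. Dividing out (λ - 15) leaves p(λ) = (λ - 15)(λ^2 - 42λ + 135). For λ^2 - 42λ + 135 the discriminant is 1224. It is nonnegative but not a perfect square, so the roots are real and irrational: λ = (42 ± sqrt(1224))/2 ≈ 38.4929, 3.5071.
So the eigenvalues of A^T A are ≈ 3.5071, 15, 38.4929 (all ≥ 0, as they must be for A^T A). The largest is λ_max = (42 + sqrt(1224))/2 ≈ 38.4929, hence ||A||_2 = sqrt(λ_max) = sqrt((42 + sqrt(1224))/2) ≈ 6.2043.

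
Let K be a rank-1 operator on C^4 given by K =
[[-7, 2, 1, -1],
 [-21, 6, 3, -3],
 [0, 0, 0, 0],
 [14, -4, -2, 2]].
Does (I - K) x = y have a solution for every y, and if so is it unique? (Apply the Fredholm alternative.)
(I - K) is singular (det(I - K) = 0, i.e. 1 ∈ sigma(K)). (I - K) x = y is solvable iff y ⊥ ker((I - K)^*) = span{(-7, 2, 1, -1)}, i.e. iff -7y_1 + 2y_2 + y_3 - y_4 = 0. When solvable, the solutions are x = y + c·(1, 3, 0, -2), c arbitrary (ker(I - K) = span{(1, 3, 0, -2)}, dimension 1).

K has rank 1, so it is an outer product K = u v^T: every row of K is a multiple of one row vector. Reading off the entries, u = (1, 3, 0, -2) and v = (-7, 2, 1, -1) (row i of K equals u_i·v^T). A rank-one matrix u v^T satisfies K u = u (v·u) and kills the (3)-dimensional subspace v^⊥, so its characteristic polynomial is lambda^3 (lambda - v·u) with v·u = tr K = 1. Hence the eigenvalues of I - K are 1 (multiplicity 3) and 1 - (1) = 0, so det(I - K) = 0. (Direct check: I - K =
[[8, -2, -1, 1],
 [21, -5, -3, 3],
 [0, 0, 1, 0],
 [-14, 4, 2, -1]]
has determinant 0.) So 1 is an eigenvalue of K and (I - K) is not invertible. The finite-dimensional Fredholm alternative says: either (I - K) is invertible, or ker(I - K) ≠ {0} and then range(I - K) = ker((I - K)^*)^⊥, with dim ker(I - K) = dim ker((I - K)^*). We are in the second case, so we need both kernels. Kernel of I - K: (I - K) u = u - u (v·u) = u - u = 0, so ker(I - K) = span{u} = span{(1, 3, 0, -2)} (it is exactly 1-dimensional because rank(I - K) = 3). Kernel of the adjoint: K is real, so (I - K)^* = I - K^T = I - v u^T, and (I - v u^T) v = v - v (u·v) = 0; hence ker((I - K)^*) = span{v} = span{(-7, 2, 1, -1)}. Therefore (I - K) x = y is solvable iff <y, v> = 0, i.e. iff -7y_1 + 2y_2 + y_3 - y_4 = 0. When this holds, K y = u (v·y) = 0, so (I - K) y = y and x = y is a particular solution; the full solution set is the line x = y + c·u = y + c·(1, 3, 0, -2), c ∈ C.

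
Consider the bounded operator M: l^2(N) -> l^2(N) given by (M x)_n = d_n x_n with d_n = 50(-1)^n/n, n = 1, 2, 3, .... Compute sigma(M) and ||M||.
sigma(M) = {50(-1)^n/n : n ≥ 1} ∪ {0}; ||M|| = 50

A bounded diagonal operator on l^2 with diagonal entries d_n has spectrum equal to the closure of {d_n : n ≥ 1}: every d_n is an eigenvalue (with eigenvector e_n), so {d_n} ⊂ sigma(M); the spectrum is closed, so its closure is too; and for lambda not in the closure, (M - lambda I) has bounded inverse (the diagonal entries 1/(d_n - lambda) are bounded). For our sequence d_n = 50(-1)^n/n, n = 1, 2, 3, ...:
  - {d_n} = {50(-1)^n/n : n ≥ 1}; the only limit point is 0
  - closure = {50(-1)^n/n : n ≥ 1} ∪ {0}
For the norm: a diagonal operator has ||M|| = sup_n |d_n|. Here |d_n| = 50/n is decreasing, so sup_n |d_n| = |d_1| = 50. So ||M|| = 50.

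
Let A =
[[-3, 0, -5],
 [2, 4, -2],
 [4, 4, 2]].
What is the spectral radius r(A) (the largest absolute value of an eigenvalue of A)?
r(A) ≈ 4.4053

The eigenvalues of A are the roots of its characteristic polynomial. With M = A (coefficients from the trace, the sum of principal 2x2 minors, and det A):
  p(λ) = det(λ I - M) = λ^3 - 3λ^2 + 18λ + 8.
No integer candidate from the rational root theorem (±divisors of 8) is a root, so the roots are irrational. The cubic discriminant is Δ = -29052 < 0, so there is one real root and a complex-conjugate pair. p(-1) = -14 and p(0) = 8 have opposite signs, so a root lies in (-1, 0); Newton's method refines it to λ ≈ -0.4122. Dividing out (λ - (-0.4122)) leaves approximately λ^2 - 3.4122λ + 19.4066. For λ^2 - 3.4122λ + 19.4066 the discriminant is -65.9832. It is negative, so the remaining roots are the complex-conjugate pair λ ≈ 1.7061 ± 4.0615i. Their product equals the constant term, so |λ|^2 ≈ 19.4066 and |λ| ≈ 4.4053.
Thus the eigenvalues (to 4 decimals) are -0.4122 (modulus 0.4122); 1.7061 ± 4.0615i (modulus 4.4053). The spectral radius is the largest modulus: r(A) ≈ 4.4053. (Cross-check: r(A) ≤ ||A||_2 ≈ 7.8329; equality holds whenever A is normal, though it can also hold for some non-normal A.)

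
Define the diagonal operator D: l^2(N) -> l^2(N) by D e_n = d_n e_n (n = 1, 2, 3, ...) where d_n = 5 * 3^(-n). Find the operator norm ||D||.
||D|| = 5/3 (attained at n = 1)

For D diagonal, ||D|| = sup_n |d_n|. The sequence d_n = 5 * 3^(-n) is positive and strictly decreasing (ratio 3^(-1) < 1), so the supremum is d_1 = 5/3. Hence ||D|| = 5/3.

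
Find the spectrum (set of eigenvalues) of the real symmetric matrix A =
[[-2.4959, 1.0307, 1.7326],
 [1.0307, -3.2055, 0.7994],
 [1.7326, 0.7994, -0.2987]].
sigma(A) ≈ {-4, -3, 1}

A is real symmetric, so its spectrum consists of real eigenvalues. Expanding the characteristic polynomial of the displayed matrix gives
  det(λ I - A) = p(λ) = λ^3 + (6)λ^2 + (5)λ + (-12).
Solving p(λ) = 0 yields eigenvalues ≈ -4, -3, 1. (A is shown rounded to 4 decimals, so these recover the underlying integer eigenvalues to within that precision.)
Verification: the trace of A = -6 equals the sum of eigenvalues -6, and det(A) ≈ 12.0002 matches the eigenvalue product 12.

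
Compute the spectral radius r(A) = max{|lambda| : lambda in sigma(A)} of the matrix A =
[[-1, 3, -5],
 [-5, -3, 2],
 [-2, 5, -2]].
r(A) ≈ 6.0024

The eigenvalues of A are the roots of its characteristic polynomial. With M = A (coefficients from the trace, the sum of principal 2x2 minors, and det A):
  p(λ) = det(λ I - M) = λ^3 + 6λ^2 + 6λ - 117.
No integer candidate from the rational root theorem (±divisors of 117) is a root, so the roots are irrational. The cubic discriminant is Δ = -343899 < 0, so there is one real root and a complex-conjugate pair. p(3) = -18 and p(4) = 67 have opposite signs, so a root lies in (3, 4); Newton's method refines it to λ ≈ 3.2473. Dividing out (λ - (3.2473)) leaves approximately λ^2 + 9.2473λ + 36.0294. For λ^2 + 9.2473λ + 36.0294 the discriminant is -58.604. It is negative, so the remaining roots are the complex-conjugate pair λ ≈ -4.6237 ± 3.8277i. Their product equals the constant term, so |λ|^2 ≈ 36.0294 and |λ| ≈ 6.0024.
Thus the eigenvalues (to 4 decimals) are 3.2473 (modulus 3.2473); -4.6237 ± 3.8277i (modulus 6.0024). The spectral radius is the largest modulus: r(A) ≈ 6.0024. (Cross-check: r(A) ≤ ||A||_2 ≈ 8.3379; equality holds whenever A is normal, though it can also hold for some non-normal A.)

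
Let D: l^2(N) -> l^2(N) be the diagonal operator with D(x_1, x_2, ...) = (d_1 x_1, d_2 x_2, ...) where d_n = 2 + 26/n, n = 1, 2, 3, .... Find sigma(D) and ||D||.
sigma(D) = {2 + 26/n : n ≥ 1} ∪ {2}; ||D|| = 28

A bounded diagonal operator on l^2 with diagonal entries d_n has spectrum equal to the closure of {d_n : n ≥ 1}: every d_n is an eigenvalue (with eigenvector e_n), so {d_n} ⊂ sigma(D); the spectrum is closed, so its closure is too; and for lambda not in the closure, (D - lambda I) has bounded inverse (the diagonal entries 1/(d_n - lambda) are bounded). For our sequence d_n = 2 + 26/n, n = 1, 2, 3, ...:
  - {d_n} = {2 + 26/n : n ≥ 1}; the only limit point is 2
  - closure = {2 + 26/n : n ≥ 1} ∪ {2}
For the norm: a diagonal operator has ||D|| = sup_n |d_n|. Here d_n = 2 + 26/n is positive and decreasing, so sup_n |d_n| = d_1 = 2 + 26 = 28. So ||D|| = 28.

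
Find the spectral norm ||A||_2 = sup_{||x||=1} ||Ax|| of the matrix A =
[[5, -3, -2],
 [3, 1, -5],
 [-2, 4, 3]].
||A||_2 ≈ 8.9042 (= sqrt(largest eigenvalue of A^T A))

||A||_2 = sigma_max(A) = sqrt(lambda_max(A^T A)). Form the symmetric matrix M = A^T A =
[[38, -20, -31],
 [-20, 26, 13],
 [-31, 13, 38]].
Its characteristic polynomial (trace, sum of principal 2x2 minors, determinant of M give the coefficients) is
  p(λ) = det(λ I - M) = λ^3 - 102λ^2 + 1890λ - 7056.
No integer candidate from the rational root theorem (±divisors of 7056) is a root, so the roots are irrational. The cubic discriminant is Δ = 3347867376 > 0, so there are three distinct real roots. p(5) = -31 and p(6) = 828 have opposite signs, so a root lies in (5, 6); Newton's method refines it to λ ≈ 5.0329. p(17) = 509 and p(18) = -252 have opposite signs, so a root lies in (17, 18); Newton's method refines it to λ ≈ 17.6829. p(79) = -1289 and p(80) = 3344 have opposite signs, so a root lies in (79, 80); Newton's method refines it to λ ≈ 79.2842. Check (Vieta): the three roots sum to 102, matching tr M = 102.
So the eigenvalues of A^T A are ≈ 5.0329, 17.6829, 79.2842 (all ≥ 0, as they must be for A^T A). The largest is λ_max ≈ 79.2842, hence ||A||_2 = sqrt(λ_max) ≈ 8.9042.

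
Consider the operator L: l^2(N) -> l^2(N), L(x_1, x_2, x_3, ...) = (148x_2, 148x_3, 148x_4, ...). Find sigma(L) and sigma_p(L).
sigma(L) = closed disk {z in C : |z| ≤ 148}; sigma_p(L) = open disk {z in C : |z| < 148}

Note L = 148·V where V is the unit left shift (V x)_k = x_{k+1}; so sigma(L) = 148·sigma(V) and ||L|| = 148||V||. ||L x||^2 = 21904sum_{k≥2} |x_k|^2 ≤ 21904||x||^2, with equality on {x : x_1 = 0}, so ||L|| = 148. For any lambda with |lambda| < 148, set r = lambda/148 (|r| < 1); the vector x = (1, r, r^2, ...) is in l^2 and satisfies L x = 148(r, r^2, ...) = lambda x, so lambda is an eigenvalue. On the boundary |lambda| = 148 the geometric series diverges, so no l^2 eigenvector exists, but these lambda lie in the approximate point spectrum. Hence sigma(L) is the closed disk of radius 148 and sigma_p(L) is the open disk.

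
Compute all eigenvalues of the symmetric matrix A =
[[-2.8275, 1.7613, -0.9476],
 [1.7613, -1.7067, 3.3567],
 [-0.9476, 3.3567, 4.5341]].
sigma(A) ≈ {-5, -1, 6}

A is real symmetric, so its spectrum consists of real eigenvalues. Expanding the characteristic polynomial of the displayed matrix gives
  det(λ I - A) = p(λ) = λ^3 + (0)λ^2 + (-31)λ + (-30.0011).
Solving p(λ) = 0 yields eigenvalues ≈ -5, -1, 6. (A is shown rounded to 4 decimals, so these recover the underlying integer eigenvalues to within that precision.)
Verification: the trace of A = 0 equals the sum of eigenvalues 0, and det(A) ≈ 30.0011 matches the eigenvalue product 30.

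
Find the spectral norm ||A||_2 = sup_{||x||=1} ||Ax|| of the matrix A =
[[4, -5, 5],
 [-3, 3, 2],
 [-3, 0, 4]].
||A||_2 ≈ 8.4799 (= sqrt(largest eigenvalue of A^T A))

||A||_2 = sigma_max(A) = sqrt(lambda_max(A^T A)). Form the symmetric matrix M = A^T A =
[[34, -29, 2],
 [-29, 34, -19],
 [2, -19, 45]].
Its characteristic polynomial (trace, sum of principal 2x2 minors, determinant of M give the coefficients) is
  p(λ) = det(λ I - M) = λ^3 - 113λ^2 + 3010λ - 3969.
No integer candidate from the rational root theorem (±divisors of 3969) is a root, so the roots are irrational. The cubic discriminant is Δ = 7571617641 > 0, so there are three distinct real roots. p(1) = -1071 and p(2) = 1607 have opposite signs, so a root lies in (1, 2); Newton's method refines it to λ ≈ 1.3903. p(39) = 867 and p(40) = -369 have opposite signs, so a root lies in (39, 40); Newton's method refines it to λ ≈ 39.7005. p(71) = -1981 and p(72) = 207 have opposite signs, so a root lies in (71, 72); Newton's method refines it to λ ≈ 71.9092. Check (Vieta): the three roots sum to 113, matching tr M = 113.
So the eigenvalues of A^T A are ≈ 1.3903, 39.7005, 71.9092 (all ≥ 0, as they must be for A^T A). The largest is λ_max ≈ 71.9092, hence ||A||_2 = sqrt(λ_max) ≈ 8.4799.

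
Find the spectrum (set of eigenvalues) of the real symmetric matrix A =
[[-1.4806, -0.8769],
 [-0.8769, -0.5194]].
sigma(A) ≈ {-2, 0}

A is real symmetric, so its spectrum consists of real eigenvalues. Expanding the characteristic polynomial of the displayed matrix gives
  det(λ I - A) = p(λ) = λ^2 + (2)λ + (0).
Solving p(λ) = 0 yields eigenvalues ≈ -2, 0. (A is shown rounded to 4 decimals, so these recover the underlying integer eigenvalues to within that precision.)
Verification: the trace of A = -2 equals the sum of eigenvalues -2, and det(A) ≈ 0.0001 matches the eigenvalue product 0.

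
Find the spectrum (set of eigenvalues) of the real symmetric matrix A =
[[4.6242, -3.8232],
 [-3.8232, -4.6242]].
sigma(A) ≈ {-6, 6}

A is real symmetric, so its spectrum consists of real eigenvalues. Expanding the characteristic polynomial of the displayed matrix gives
  det(λ I - A) = p(λ) = λ^2 + (0)λ + (-36).
Solving p(λ) = 0 yields eigenvalues ≈ -6, 6. (A is shown rounded to 4 decimals, so these recover the underlying integer eigenvalues to within that precision.)
Verification: the trace of A = 0 equals the sum of eigenvalues 0, and det(A) ≈ -36.0001 matches the eigenvalue product -36.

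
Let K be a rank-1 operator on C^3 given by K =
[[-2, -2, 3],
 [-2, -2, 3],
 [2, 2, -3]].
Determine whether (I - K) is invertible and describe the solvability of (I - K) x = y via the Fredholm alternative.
(I - K) is invertible (det(I - K) = 8 ≠ 0), so for every y in C^3 the equation (I - K) x = y has a unique solution.

K has rank 1, so it is an outer product K = u v^T: every row of K is a multiple of one row vector. Reading off the entries, u = (-1, -1, 1) and v = (2, 2, -3) (row i of K equals u_i·v^T). A rank-one matrix u v^T satisfies K u = u (v·u) and kills the (2)-dimensional subspace v^⊥, so its characteristic polynomial is lambda^2 (lambda - v·u) with v·u = tr K = -7. Hence the eigenvalues of I - K are 1 (multiplicity 2) and 1 - (-7) = 8, so det(I - K) = 8. (Direct check: I - K =
[[3, 2, -3],
 [2, 3, -3],
 [-2, -2, 4]]
has determinant 8.) The finite-dimensional Fredholm alternative says: either (I - K) is invertible, or ker(I - K) ≠ {0} and then range(I - K) = ker((I - K)^*)^⊥, with dim ker(I - K) = dim ker((I - K)^*). Since det(I - K) ≠ 0, 1 is not an eigenvalue of K and ker(I - K) = {0}, so we are in the first case: for every y there is a unique x = (I - K)^(-1) y. Explicitly, by the Sherman–Morrison formula, (I - u v^T)^(-1) = I + u v^T/(1 - v·u), i.e. (I - K)^(-1) = I + K/(8).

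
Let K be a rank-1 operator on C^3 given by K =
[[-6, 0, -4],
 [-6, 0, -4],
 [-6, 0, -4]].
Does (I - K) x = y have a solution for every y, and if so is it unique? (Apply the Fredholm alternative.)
(I - K) is invertible (det(I - K) = 11 ≠ 0), so for every y in C^3 the equation (I - K) x = y has a unique solution.

K has rank 1, so it is an outer product K = u v^T: every row of K is a multiple of one row vector. Reading off the entries, u = (2, 2, 2) and v = (-3, 0, -2) (row i of K equals u_i·v^T). A rank-one matrix u v^T satisfies K u = u (v·u) and kills the (2)-dimensional subspace v^⊥, so its characteristic polynomial is lambda^2 (lambda - v·u) with v·u = tr K = -10. Hence the eigenvalues of I - K are 1 (multiplicity 2) and 1 - (-10) = 11, so det(I - K) = 11. (Direct check: I - K =
[[7, 0, 4],
 [6, 1, 4],
 [6, 0, 5]]
has determinant 11.) The finite-dimensional Fredholm alternative says: either (I - K) is invertible, or ker(I - K) ≠ {0} and then range(I - K) = ker((I - K)^*)^⊥, with dim ker(I - K) = dim ker((I - K)^*). Since det(I - K) ≠ 0, 1 is not an eigenvalue of K and ker(I - K) = {0}, so we are in the first case: for every y there is a unique x = (I - K)^(-1) y. Explicitly, by the Sherman–Morrison formula, (I - u v^T)^(-1) = I + u v^T/(1 - v·u), i.e. (I - K)^(-1) = I + K/(11).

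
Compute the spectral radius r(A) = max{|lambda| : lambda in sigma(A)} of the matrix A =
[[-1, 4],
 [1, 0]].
r(A) = (1 + sqrt(17))/2 ≈ 2.5616

The eigenvalues of A are the roots of its characteristic polynomial. With M = A (coefficients from the trace and determinant):
  p(λ) = det(λ I - M) = λ^2 + λ - 4.
For λ^2 + λ - 4 the discriminant is 17. It is nonnegative but not a perfect square, so the roots are real and irrational: λ = (-1 ± sqrt(17))/2 ≈ 1.5616, -2.5616.
Thus the eigenvalues (to 4 decimals) are 1.5616 (modulus 1.5616); -2.5616 (modulus 2.5616). The spectral radius is the largest modulus: r(A) = (1 + sqrt(17))/2 ≈ 2.5616. (Cross-check: r(A) ≤ ||A||_2 ≈ 4.1306; equality holds whenever A is normal, though it can also hold for some non-normal A.)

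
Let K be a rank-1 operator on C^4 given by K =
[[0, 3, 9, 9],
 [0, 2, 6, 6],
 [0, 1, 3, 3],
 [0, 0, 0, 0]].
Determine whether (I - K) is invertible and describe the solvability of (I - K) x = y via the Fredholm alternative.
(I - K) is invertible (det(I - K) = -4 ≠ 0), so for every y in C^4 the equation (I - K) x = y has a unique solution.

K has rank 1, so it is an outer product K = u v^T: every row of K is a multiple of one row vector. Reading off the entries, u = (-3, -2, -1, 0) and v = (0, -1, -3, -3) (row i of K equals u_i·v^T). A rank-one matrix u v^T satisfies K u = u (v·u) and kills the (3)-dimensional subspace v^⊥, so its characteristic polynomial is lambda^3 (lambda - v·u) with v·u = tr K = 5. Hence the eigenvalues of I - K are 1 (multiplicity 3) and 1 - (5) = -4, so det(I - K) = -4. (Direct check: I - K =
[[1, -3, -9, -9],
 [0, -1, -6, -6],
 [0, -1, -2, -3],
 [0, 0, 0, 1]]
has determinant -4.) The finite-dimensional Fredholm alternative says: either (I - K) is invertible, or ker(I - K) ≠ {0} and then range(I - K) = ker((I - K)^*)^⊥, with dim ker(I - K) = dim ker((I - K)^*). Since det(I - K) ≠ 0, 1 is not an eigenvalue of K and ker(I - K) = {0}, so we are in the first case: for every y there is a unique x = (I - K)^(-1) y. Explicitly, by the Sherman–Morrison formula, (I - u v^T)^(-1) = I + u v^T/(1 - v·u), i.e. (I - K)^(-1) = I + K/(-4).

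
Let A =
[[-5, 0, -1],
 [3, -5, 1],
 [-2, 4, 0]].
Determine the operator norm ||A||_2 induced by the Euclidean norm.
||A||_2 ≈ 7.9934 (= sqrt(largest eigenvalue of A^T A))

||A||_2 = sigma_max(A) = sqrt(lambda_max(A^T A)). Form the symmetric matrix M = A^T A =
[[38, -23, 8],
 [-23, 41, -5],
 [8, -5, 2]].
Its characteristic polynomial (trace, sum of principal 2x2 minors, determinant of M give the coefficients) is
  p(λ) = det(λ I - M) = λ^3 - 81λ^2 + 1098λ - 324.
No integer candidate from the rational root theorem (±divisors of 324) is a root, so the roots are irrational. The cubic discriminant is Δ = 2442059604 > 0, so there are three distinct real roots. p(0) = -324 and p(1) = 694 have opposite signs, so a root lies in (0, 1); Newton's method refines it to λ ≈ 0.3018. p(16) = 604 and p(17) = -154 have opposite signs, so a root lies in (16, 17); Newton's method refines it to λ ≈ 16.8033. p(63) = -2592 and p(64) = 316 have opposite signs, so a root lies in (63, 64); Newton's method refines it to λ ≈ 63.8949. Check (Vieta): the three roots sum to 81, matching tr M = 81.
So the eigenvalues of A^T A are ≈ 0.3018, 16.8033, 63.8949 (all ≥ 0, as they must be for A^T A). The largest is λ_max ≈ 63.8949, hence ||A||_2 = sqrt(λ_max) ≈ 7.9934.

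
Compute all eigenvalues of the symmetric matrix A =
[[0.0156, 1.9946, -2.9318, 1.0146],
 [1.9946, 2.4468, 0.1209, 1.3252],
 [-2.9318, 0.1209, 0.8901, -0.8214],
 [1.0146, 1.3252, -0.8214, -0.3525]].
sigma(A) ≈ {-3, -1, 2, 5}

A is real symmetric, so its spectrum consists of real eigenvalues. Expanding the characteristic polynomial of the displayed matrix gives
  det(λ I - A) = p(λ) = λ^4 + (-3)λ^3 + (-15)λ^2 + (19.0012)λ + (30.0016).
Solving p(λ) = 0 yields eigenvalues ≈ -3, -1, 2, 5. (A is shown rounded to 4 decimals, so these recover the underlying integer eigenvalues to within that precision.)
Verification: the trace of A = 3 equals the sum of eigenvalues 3, and det(A) ≈ 30.0016 matches the eigenvalue product 30.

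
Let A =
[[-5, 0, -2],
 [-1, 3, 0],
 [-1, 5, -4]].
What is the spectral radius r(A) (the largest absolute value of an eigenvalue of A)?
r(A) ≈ 5.5387

The eigenvalues of A are the roots of its characteristic polynomial. With M = A (coefficients from the trace, the sum of principal 2x2 minors, and det A):
  p(λ) = det(λ I - M) = λ^3 + 6λ^2 - 9λ - 64.
No integer candidate from the rational root theorem (±divisors of 64) is a root, so the roots are irrational. The cubic discriminant is Δ = 12744 > 0, so there are three distinct real roots. p(-6) = -10 and p(-5) = 6 have opposite signs, so a root lies in (-6, -5); Newton's method refines it to λ ≈ -5.5387. p(-4) = 4 and p(-3) = -10 have opposite signs, so a root lies in (-4, -3); Newton's method refines it to λ ≈ -3.6378. p(3) = -10 and p(4) = 60 have opposite signs, so a root lies in (3, 4); Newton's method refines it to λ ≈ 3.1764. Check (Vieta): the three roots sum to -6, matching tr M = -6.
Thus the eigenvalues (to 4 decimals) are -5.5387 (modulus 5.5387); -3.6378 (modulus 3.6378); 3.1764 (modulus 3.1764). The spectral radius is the largest modulus: r(A) ≈ 5.5387. (Cross-check: r(A) ≤ ||A||_2 ≈ 7.4732; equality holds whenever A is normal, though it can also hold for some non-normal A.)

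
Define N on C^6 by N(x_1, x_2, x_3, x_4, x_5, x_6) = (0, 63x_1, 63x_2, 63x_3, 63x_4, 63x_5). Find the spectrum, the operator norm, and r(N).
sigma(N) = {0}; ||N|| = 63; r(N) = 0. (N is nilpotent with N^6 = 0.)

On C^6, N is a strictly lower-triangular matrix with 63 on the subdiagonal and zeros elsewhere, so its characteristic polynomial is lambda^6 and every eigenvalue is 0: sigma(N) = {0}. For the operator norm, N e_i = 63e_{i+1} for i = 1, ..., 5 and N e_6 = 0, so the singular values of N are 63 (with multiplicity 5) and 0; hence ||N|| = 63. The spectral radius r(N) = max|lambda| = 0. Note ||N|| > r(N) — characteristic of non-normal nilpotent operators. Indeed N^6 = 0.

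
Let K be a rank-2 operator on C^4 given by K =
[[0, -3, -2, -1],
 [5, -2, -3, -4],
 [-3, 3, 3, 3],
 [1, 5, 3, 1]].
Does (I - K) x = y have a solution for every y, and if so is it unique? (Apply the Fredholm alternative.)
(I - K) is invertible (det(I - K) = 24 ≠ 0), so for every y in C^4 the equation (I - K) x = y has a unique solution.

K has rank 2 and factors as K = U V^T = u1 v1^T + u2 v2^T with u1 = (2, 3, -3, -3), v1 = (1, -1, -1, -1), u2 = (-1, 1, 0, 2), v2 = (2, 1, 0, -1) (multiplying out reproduces the displayed K). The nonzero eigenvalues of U V^T coincide with those of the 2 x 2 matrix G = V^T U = [[v1·u1, v1·u2], [v2·u1, v2·u2]] = [[5, -4], [10, -3]], and by the Sylvester determinant identity det(I_4 - U V^T) = det(I_2 - V^T U) = det([[-4, 4], [-10, 4]]) = (-4)(4) - (4)(-10) = 24. (Direct check: I - K =
[[1, 3, 2, 1],
 [-5, 3, 3, 4],
 [3, -3, -2, -3],
 [-1, -5, -3, 0]]
has determinant 24.) The finite-dimensional Fredholm alternative says: either (I - K) is invertible, or ker(I - K) ≠ {0} and then range(I - K) = ker((I - K)^*)^⊥, with dim ker(I - K) = dim ker((I - K)^*). Since det(I - K) ≠ 0, 1 is not an eigenvalue of K and ker(I - K) = {0}, so we are in the first case: for every y there is a unique x = (I - K)^(-1) y. (Explicitly, by the Woodbury identity, (I - U V^T)^(-1) = I + U (I_2 - G)^(-1) V^T.)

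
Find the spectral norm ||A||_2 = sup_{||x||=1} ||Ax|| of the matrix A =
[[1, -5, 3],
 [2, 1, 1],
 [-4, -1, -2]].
||A||_2 ≈ 6.0874 (= sqrt(largest eigenvalue of A^T A))

||A||_2 = sigma_max(A) = sqrt(lambda_max(A^T A)). Form the symmetric matrix M = A^T A =
[[21, 1, 13],
 [1, 27, -12],
 [13, -12, 14]].
Its characteristic polynomial (trace, sum of principal 2x2 minors, determinant of M give the coefficients) is
  p(λ) = det(λ I - M) = λ^3 - 62λ^2 + 925λ - 25.
No integer candidate from the rational root theorem (±divisors of 25) is a root, so the roots are irrational. The cubic discriminant is Δ = 125167825 > 0, so there are three distinct real roots. p(0) = -25 and p(1) = 839 have opposite signs, so a root lies in (0, 1); Newton's method refines it to λ ≈ 0.0271. p(24) = 287 and p(25) = -25 have opposite signs, so a root lies in (24, 25); Newton's method refines it to λ ≈ 24.917. p(37) = -25 and p(38) = 469 have opposite signs, so a root lies in (37, 38); Newton's method refines it to λ ≈ 37.056. Check (Vieta): the three roots sum to 62, matching tr M = 62.
So the eigenvalues of A^T A are ≈ 0.0271, 24.917, 37.056 (all ≥ 0, as they must be for A^T A). The largest is λ_max ≈ 37.056, hence ||A||_2 = sqrt(λ_max) ≈ 6.0874.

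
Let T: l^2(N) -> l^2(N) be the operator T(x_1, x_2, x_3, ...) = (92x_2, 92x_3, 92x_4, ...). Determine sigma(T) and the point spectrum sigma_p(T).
sigma(T) = closed disk {z in C : |z| ≤ 92}; sigma_p(T) = open disk {z in C : |z| < 92}

Note T = 92·V where V is the unit left shift (V x)_k = x_{k+1}; so sigma(T) = 92·sigma(V) and ||T|| = 92||V||. ||T x||^2 = 8464sum_{k≥2} |x_k|^2 ≤ 8464||x||^2, with equality on {x : x_1 = 0}, so ||T|| = 92. For any lambda with |lambda| < 92, set r = lambda/92 (|r| < 1); the vector x = (1, r, r^2, ...) is in l^2 and satisfies T x = 92(r, r^2, ...) = lambda x, so lambda is an eigenvalue. On the boundary |lambda| = 92 the geometric series diverges, so no l^2 eigenvector exists, but these lambda lie in the approximate point spectrum. Hence sigma(T) is the closed disk of radius 92 and sigma_p(T) is the open disk.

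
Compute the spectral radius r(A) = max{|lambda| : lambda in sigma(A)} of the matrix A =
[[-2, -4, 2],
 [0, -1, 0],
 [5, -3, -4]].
r(A) = (6 + sqrt(44))/2 ≈ 6.3166

The eigenvalues of A are the roots of its characteristic polynomial. With M = A (coefficients from the trace, the sum of principal 2x2 minors, and det A):
  p(λ) = det(λ I - M) = λ^3 + 7λ^2 + 4λ - 2.
By the rational root theorem any rational root is an integer divisor of 2. Testing λ = -1: p(-1) = -1 + 7 - 4 - 2 = 0, so λ = -1 is a root. Dividing out (λ + 1) leaves p(λ) = (λ + 1)(λ^2 + 6λ - 2). For λ^2 + 6λ - 2 the discriminant is 44. It is nonnegative but not a perfect square, so the roots are real and irrational: λ = (-6 ± sqrt(44))/2 ≈ 0.3166, -6.3166.
Thus the eigenvalues (to 4 decimals) are 0.3166 (modulus 0.3166); -6.3166 (modulus 6.3166); -1 (modulus 1). The spectral radius is the largest modulus: r(A) = (6 + sqrt(44))/2 ≈ 6.3166. (Cross-check: r(A) ≤ ||A||_2 ≈ 7.1697; equality holds whenever A is normal, though it can also hold for some non-normal A.)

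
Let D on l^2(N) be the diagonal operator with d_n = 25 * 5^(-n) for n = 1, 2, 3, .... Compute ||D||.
||D|| = 5 (attained at n = 1)

For D diagonal, ||D|| = sup_n |d_n|. The sequence d_n = 25 * 5^(-n) is positive and strictly decreasing (ratio 5^(-1) < 1), so the supremum is d_1 = 25/5 = 5. Hence ||D|| = 5.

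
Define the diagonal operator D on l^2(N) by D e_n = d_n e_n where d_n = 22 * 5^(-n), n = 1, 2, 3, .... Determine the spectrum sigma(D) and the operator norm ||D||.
sigma(D) = {22 * 5^(-n) : n ≥ 1} ∪ {0}; ||D|| = 22/5

A bounded diagonal operator on l^2 with diagonal entries d_n has spectrum equal to the closure of {d_n : n ≥ 1}: every d_n is an eigenvalue (with eigenvector e_n), so {d_n} ⊂ sigma(D); the spectrum is closed, so its closure is too; and for lambda not in the closure, (D - lambda I) has bounded inverse (the diagonal entries 1/(d_n - lambda) are bounded). For our sequence d_n = 22 * 5^(-n), n = 1, 2, 3, ...:
  - {d_n} = {22 * 5^(-n) : n ≥ 1}; the only limit point is 0
  - closure = {22 * 5^(-n) : n ≥ 1} ∪ {0}
For the norm: a diagonal operator has ||D|| = sup_n |d_n|. Here d_n = 22 * 5^(-n) is positive and decreasing, so sup_n |d_n| = d_1 = 22/5. So ||D|| = 22/5.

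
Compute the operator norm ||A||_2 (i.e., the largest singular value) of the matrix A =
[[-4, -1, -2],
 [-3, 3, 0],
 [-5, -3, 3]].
||A||_2 ≈ 7.4013 (= sqrt(largest eigenvalue of A^T A))

||A||_2 = sigma_max(A) = sqrt(lambda_max(A^T A)). Form the symmetric matrix M = A^T A =
[[50, 10, -7],
 [10, 19, -7],
 [-7, -7, 13]].
Its characteristic polynomial (trace, sum of principal 2x2 minors, determinant of M give the coefficients) is
  p(λ) = det(λ I - M) = λ^3 - 82λ^2 + 1649λ - 8649.
No integer candidate from the rational root theorem (±divisors of 8649) is a root, so the roots are irrational. The cubic discriminant is Δ = 304198649 > 0, so there are three distinct real roots. p(8) = -193 and p(9) = 279 have opposite signs, so a root lies in (8, 9); Newton's method refines it to λ ≈ 8.3806. p(18) = 297 and p(19) = -61 have opposite signs, so a root lies in (18, 19); Newton's method refines it to λ ≈ 18.8395. p(54) = -1251 and p(55) = 371 have opposite signs, so a root lies in (54, 55); Newton's method refines it to λ ≈ 54.7799. Check (Vieta): the three roots sum to 82, matching tr M = 82.
So the eigenvalues of A^T A are ≈ 8.3806, 18.8395, 54.7799 (all ≥ 0, as they must be for A^T A). The largest is λ_max ≈ 54.7799, hence ||A||_2 = sqrt(λ_max) ≈ 7.4013.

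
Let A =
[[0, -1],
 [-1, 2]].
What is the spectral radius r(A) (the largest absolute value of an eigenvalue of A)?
r(A) = (2 + sqrt(8))/2 ≈ 2.4142

The eigenvalues of A are the roots of its characteristic polynomial. With M = A (coefficients from the trace and determinant):
  p(λ) = det(λ I - M) = λ^2 - 2λ - 1.
For λ^2 - 2λ - 1 the discriminant is 8. It is nonnegative but not a perfect square, so the roots are real and irrational: λ = (2 ± sqrt(8))/2 ≈ 2.4142, -0.4142.
Thus the eigenvalues (to 4 decimals) are 2.4142 (modulus 2.4142); -0.4142 (modulus 0.4142). The spectral radius is the largest modulus: r(A) = (2 + sqrt(8))/2 ≈ 2.4142. (Cross-check: r(A) ≤ ||A||_2 ≈ 2.4142; equality holds whenever A is normal, though it can also hold for some non-normal A.)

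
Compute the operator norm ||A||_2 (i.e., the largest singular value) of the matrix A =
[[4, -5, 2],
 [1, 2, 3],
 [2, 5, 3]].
||A||_2 ≈ 7.5934 (= sqrt(largest eigenvalue of A^T A))

||A||_2 = sigma_max(A) = sqrt(lambda_max(A^T A)). Form the symmetric matrix M = A^T A =
[[21, -8, 17],
 [-8, 54, 11],
 [17, 11, 22]].
Its characteristic polynomial (trace, sum of principal 2x2 minors, determinant of M give the coefficients) is
  p(λ) = det(λ I - M) = λ^3 - 97λ^2 + 2310λ - 2401.
No integer candidate from the rational root theorem (±divisors of 2401) is a root, so the roots are irrational. The cubic discriminant is Δ = 1664697041 > 0, so there are three distinct real roots. p(1) = -187 and p(2) = 1839 have opposite signs, so a root lies in (1, 2); Newton's method refines it to λ ≈ 1.0886. p(38) = 183 and p(39) = -529 have opposite signs, so a root lies in (38, 39); Newton's method refines it to λ ≈ 38.2522. p(57) = -691 and p(58) = 383 have opposite signs, so a root lies in (57, 58); Newton's method refines it to λ ≈ 57.6592. Check (Vieta): the three roots sum to 97, matching tr M = 97.
So the eigenvalues of A^T A are ≈ 1.0886, 38.2522, 57.6592 (all ≥ 0, as they must be for A^T A). The largest is λ_max ≈ 57.6592, hence ||A||_2 = sqrt(λ_max) ≈ 7.5934.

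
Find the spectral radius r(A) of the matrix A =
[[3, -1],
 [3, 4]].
r(A) = sqrt(15) ≈ 3.873

The eigenvalues of A are the roots of its characteristic polynomial. With M = A (coefficients from the trace and determinant):
  p(λ) = det(λ I - M) = λ^2 - 7λ + 15.
For λ^2 - 7λ + 15 the discriminant is -11. It is negative, so the roots are the complex-conjugate pair λ = 7/2 ± (sqrt(11)/2) i ≈ 3.5 ± 1.6583i. For a conjugate pair the product of the roots equals the constant term, so |λ|^2 = 15 and |λ| = sqrt(15) ≈ 3.873.
Thus the eigenvalues (to 4 decimals) are 3.5 ± 1.6583i (modulus 3.873). The spectral radius is the largest modulus: r(A) = sqrt(15) ≈ 3.873. (Cross-check: r(A) ≤ ||A||_2 ≈ 5.1492; equality holds whenever A is normal, though it can also hold for some non-normal A.)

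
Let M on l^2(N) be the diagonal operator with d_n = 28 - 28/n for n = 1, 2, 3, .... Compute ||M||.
||M|| = 28

For a diagonal operator on l^2 with entries d_n, ||M|| = sup_n |d_n|. Here d_1 = 0, d_2 = 14, ..., and d_n = 28 - 28/n increases monotonically toward 28. All terms lie in [0, 28), so |d_n| = d_n and the supremum is the limit 28, which is not attained by any individual d_n. Hence ||M|| = 28.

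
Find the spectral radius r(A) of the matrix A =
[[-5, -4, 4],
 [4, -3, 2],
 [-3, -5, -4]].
r(A) ≈ 7.0268

The eigenvalues of A are the roots of its characteristic polynomial. With M = A (coefficients from the trace, the sum of principal 2x2 minors, and det A):
  p(λ) = det(λ I - M) = λ^3 + 12λ^2 + 85λ + 266.
No integer candidate from the rational root theorem (±divisors of 266) is a root, so the roots are irrational. The cubic discriminant is Δ = -281344 < 0, so there is one real root and a complex-conjugate pair. p(-6) = -28 and p(-5) = 16 have opposite signs, so a root lies in (-6, -5); Newton's method refines it to λ ≈ -5.3873. Dividing out (λ - (-5.3873)) leaves approximately λ^2 + 6.6127λ + 49.3754. For λ^2 + 6.6127λ + 49.3754 the discriminant is -153.7738. It is negative, so the remaining roots are the complex-conjugate pair λ ≈ -3.3064 ± 6.2003i. Their product equals the constant term, so |λ|^2 ≈ 49.3754 and |λ| ≈ 7.0268.
Thus the eigenvalues (to 4 decimals) are -5.3873 (modulus 5.3873); -3.3064 ± 6.2003i (modulus 7.0268). The spectral radius is the largest modulus: r(A) ≈ 7.0268. (Cross-check: r(A) ≤ ||A||_2 ≈ 8.5472; equality holds whenever A is normal, though it can also hold for some non-normal A.)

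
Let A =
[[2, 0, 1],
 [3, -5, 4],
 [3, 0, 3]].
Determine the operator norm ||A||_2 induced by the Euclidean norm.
||A||_2 ≈ 7.9556 (= sqrt(largest eigenvalue of A^T A))

||A||_2 = sigma_max(A) = sqrt(lambda_max(A^T A)). Form the symmetric matrix M = A^T A =
[[22, -15, 23],
 [-15, 25, -20],
 [23, -20, 26]].
Its characteristic polynomial (trace, sum of principal 2x2 minors, determinant of M give the coefficients) is
  p(λ) = det(λ I - M) = λ^3 - 73λ^2 + 618λ - 225.
No integer candidate from the rational root theorem (±divisors of 225) is a root, so the roots are irrational. The cubic discriminant is Δ = 922386393 > 0, so there are three distinct real roots. p(0) = -225 and p(1) = 321 have opposite signs, so a root lies in (0, 1); Newton's method refines it to λ ≈ 0.3811. p(9) = 153 and p(10) = -345 have opposite signs, so a root lies in (9, 10); Newton's method refines it to λ ≈ 9.327. p(63) = -981 and p(64) = 2463 have opposite signs, so a root lies in (63, 64); Newton's method refines it to λ ≈ 63.2919. Check (Vieta): the three roots sum to 73, matching tr M = 73.
So the eigenvalues of A^T A are ≈ 0.3811, 9.327, 63.2919 (all ≥ 0, as they must be for A^T A). The largest is λ_max ≈ 63.2919, hence ||A||_2 = sqrt(λ_max) ≈ 7.9556.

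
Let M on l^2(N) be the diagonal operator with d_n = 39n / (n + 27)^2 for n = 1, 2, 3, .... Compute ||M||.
||M|| = 13/36 (attained at n = 27)

For M diagonal, ||M|| = sup_n |d_n|. Treat f(x) = 39x / (x + 27)^2 for real x > 0. By the quotient rule, f'(x) = 39(27 - x)/(x + 27)^3, which is positive for x < 27 and negative for x > 27. So f has a unique maximum at x = 27, and since 27 is a positive integer, the supremum over n ≥ 1 is attained at n = 27: d_27 = 39·27/(27 + 27)^2 = 39·27/2916 = 13/36. Hence ||M|| = 13/36.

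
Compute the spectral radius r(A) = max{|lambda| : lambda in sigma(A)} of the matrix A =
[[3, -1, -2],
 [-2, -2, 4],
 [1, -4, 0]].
r(A) = sqrt(12) ≈ 3.4641

The eigenvalues of A are the roots of its characteristic polynomial. With M = A (coefficients from the trace, the sum of principal 2x2 minors, and det A):
  p(λ) = det(λ I - M) = λ^3 - λ^2 + 10λ - 24.
By the rational root theorem any rational root is an integer divisor of 24. Testing λ = 2: p(2) = 8 - 4 + 20 - 24 = 0, so λ = 2 is a root. Dividing out (λ - 2) leaves p(λ) = (λ - 2)(λ^2 + λ + 12). For λ^2 + λ + 12 the discriminant is -47. It is negative, so the roots are the complex-conjugate pair λ = -1/2 ± (sqrt(47)/2) i ≈ -0.5 ± 3.4278i. For a conjugate pair the product of the roots equals the constant term, so |λ|^2 = 12 and |λ| = sqrt(12) ≈ 3.4641.
Thus the eigenvalues (to 4 decimals) are -0.5 ± 3.4278i (modulus 3.4641); 2 (modulus 2). The spectral radius is the largest modulus: r(A) = sqrt(12) ≈ 3.4641. (Cross-check: r(A) ≤ ||A||_2 ≈ 5.666; equality holds whenever A is normal, though it can also hold for some non-normal A.)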